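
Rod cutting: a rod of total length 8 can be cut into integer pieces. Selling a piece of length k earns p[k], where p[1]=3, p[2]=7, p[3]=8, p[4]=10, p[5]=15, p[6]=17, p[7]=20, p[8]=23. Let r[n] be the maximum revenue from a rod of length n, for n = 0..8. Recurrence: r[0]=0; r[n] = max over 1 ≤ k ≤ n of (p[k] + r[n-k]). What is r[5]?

17

   n    0    1    2    3    4    5    6    7    8
r[n]    0    3    7   10   14   17   21   24   28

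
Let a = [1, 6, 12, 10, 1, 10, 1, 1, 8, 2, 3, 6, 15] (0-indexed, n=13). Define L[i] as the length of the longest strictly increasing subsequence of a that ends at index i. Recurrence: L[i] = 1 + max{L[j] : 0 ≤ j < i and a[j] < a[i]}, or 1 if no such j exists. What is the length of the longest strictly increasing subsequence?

   i    0    1    2    3    4    5    6    7    8    9   10   11   12
a[i]    1    6   12   10    1   10    1    1    8    2    3    6   15
L[i]    1    2    3    3    1    3    1    1    3    2    3    4    5

5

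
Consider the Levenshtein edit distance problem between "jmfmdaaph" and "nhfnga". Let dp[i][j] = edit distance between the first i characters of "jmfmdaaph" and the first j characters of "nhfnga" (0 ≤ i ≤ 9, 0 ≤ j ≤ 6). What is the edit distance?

   ''  n  h  f  n  g  a
''  0  1  2  3  4  5  6
 j  1  1  2  3  4  5  6
 m  2  2  2  3  4  5  6
 f  3  3  3  2  3  4  5
 m  4  4  4  3  3  4  5
 d  5  5  5  4  4  4  5
 a  6  6  6  5  5  5  4
 a  7  7  7  6  6  6  5
 p  8  8  8  7  7  7  6
 h  9  9  8  8  8  8  7

7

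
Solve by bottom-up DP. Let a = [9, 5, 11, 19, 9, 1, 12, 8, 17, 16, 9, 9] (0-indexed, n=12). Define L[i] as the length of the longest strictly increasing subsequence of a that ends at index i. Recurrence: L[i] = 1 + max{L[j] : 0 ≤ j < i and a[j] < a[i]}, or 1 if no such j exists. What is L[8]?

   i    0    1    2    3    4    5    6    7    8    9   10   11
a[i]    9    5   11   19    9    1   12    8   17   16    9    9
L[i]    1    1    2    3    2    1    3    2    4    4    3    3

4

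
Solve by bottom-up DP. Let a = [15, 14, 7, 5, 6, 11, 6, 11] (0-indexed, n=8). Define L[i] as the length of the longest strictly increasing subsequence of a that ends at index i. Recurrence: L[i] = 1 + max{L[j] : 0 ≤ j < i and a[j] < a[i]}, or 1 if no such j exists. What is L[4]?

   i    0    1    2    3    4    5    6    7
a[i]   15   14    7    5    6   11    6   11
L[i]    1    1    1    1    2    3    2    3

2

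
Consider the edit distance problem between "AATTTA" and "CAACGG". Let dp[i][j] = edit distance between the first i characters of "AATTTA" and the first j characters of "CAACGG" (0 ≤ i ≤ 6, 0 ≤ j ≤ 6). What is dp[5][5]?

   ''  C  A  A  C  G  G
''  0  1  2  3  4  5  6
 A  1  1  1  2  3  4  5
 A  2  2  1  1  2  3  4
 T  3  3  2  2  2  3  4
 T  4  4  3  3  3  3  4
 T  5  5  4  4  4  4  4
 A  6  6  5  4  5  5  5

4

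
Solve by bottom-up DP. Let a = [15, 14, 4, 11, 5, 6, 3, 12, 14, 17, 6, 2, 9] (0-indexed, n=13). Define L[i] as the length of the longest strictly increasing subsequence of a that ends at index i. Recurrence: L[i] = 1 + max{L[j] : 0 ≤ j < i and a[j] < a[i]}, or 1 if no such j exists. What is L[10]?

   i    0    1    2    3    4    5    6    7    8    9   10   11   12
a[i]   15   14    4   11    5    6    3   12   14   17    6    2    9
L[i]    1    1    1    2    2    3    1    4    5    6    3    1    4

3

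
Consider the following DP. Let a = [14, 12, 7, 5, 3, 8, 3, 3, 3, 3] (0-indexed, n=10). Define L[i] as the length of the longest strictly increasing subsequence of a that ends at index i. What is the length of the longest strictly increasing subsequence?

2

   i    0    1    2    3    4    5    6    7    8    9
a[i]   14   12    7    5    3    8    3    3    3    3
L[i]    1    1    1    1    1    2    1    1    1    1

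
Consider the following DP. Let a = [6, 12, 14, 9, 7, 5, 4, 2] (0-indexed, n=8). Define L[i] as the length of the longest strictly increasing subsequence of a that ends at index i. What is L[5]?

   i    0    1    2    3    4    5    6    7
a[i]    6   12   14    9    7    5    4    2
L[i]    1    2    3    2    2    1    1    1

1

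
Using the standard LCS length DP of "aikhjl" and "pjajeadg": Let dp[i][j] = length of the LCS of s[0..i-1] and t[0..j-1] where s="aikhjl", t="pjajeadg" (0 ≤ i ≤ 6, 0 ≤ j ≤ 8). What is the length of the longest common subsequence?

   ''  p  j  a  j  e  a  d  g
''  0  0  0  0  0  0  0  0  0
 a  0  0  0  1  1  1  1  1  1
 i  0  0  0  1  1  1  1  1  1
 k  0  0  0  1  1  1  1  1  1
 h  0  0  0  1  1  1  1  1  1
 j  0  0  1  1  2  2  2  2  2
 l  0  0  1  1  2  2  2  2  2

2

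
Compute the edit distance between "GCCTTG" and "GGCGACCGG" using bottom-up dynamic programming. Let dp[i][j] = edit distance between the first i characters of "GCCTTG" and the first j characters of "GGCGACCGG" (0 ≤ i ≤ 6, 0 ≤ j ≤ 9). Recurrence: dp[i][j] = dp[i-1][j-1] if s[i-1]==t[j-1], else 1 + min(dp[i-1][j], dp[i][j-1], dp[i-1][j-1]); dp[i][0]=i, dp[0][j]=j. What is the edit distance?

5

   ''  G  G  C  G  A  C  C  G  G
''  0  1  2  3  4  5  6  7  8  9
 G  1  0  1  2  3  4  5  6  7  8
 C  2  1  1  1  2  3  4  5  6  7
 C  3  2  2  1  2  3  3  4  5  6
 T  4  3  3  2  2  3  4  4  5  6
 T  5  4  4  3  3  3  4  5  5  6
 G  6  5  4  4  3  4  4  5  5  5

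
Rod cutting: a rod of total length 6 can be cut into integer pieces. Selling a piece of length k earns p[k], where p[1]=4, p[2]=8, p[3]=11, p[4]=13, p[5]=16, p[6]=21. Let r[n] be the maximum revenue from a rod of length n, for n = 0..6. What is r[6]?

24

   n    0    1    2    3    4    5    6
r[n]    0    4    8   12   16   20   24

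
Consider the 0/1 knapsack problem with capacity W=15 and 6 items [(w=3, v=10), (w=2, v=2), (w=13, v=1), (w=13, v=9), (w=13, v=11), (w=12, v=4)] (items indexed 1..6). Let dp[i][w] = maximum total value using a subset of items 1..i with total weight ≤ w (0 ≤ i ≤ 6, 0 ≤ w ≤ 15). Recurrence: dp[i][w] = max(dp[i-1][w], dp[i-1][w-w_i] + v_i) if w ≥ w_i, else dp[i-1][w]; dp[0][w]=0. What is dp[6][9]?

12

i\w   0   1   2   3   4   5   6   7   8   9  10  11  12  13  14  15
  0   0   0   0   0   0   0   0   0   0   0   0   0   0   0   0   0
  1   0   0   0  10  10  10  10  10  10  10  10  10  10  10  10  10
  2   0   0   2  10  10  12  12  12  12  12  12  12  12  12  12  12
  3   0   0   2  10  10  12  12  12  12  12  12  12  12  12  12  12
  4   0   0   2  10  10  12  12  12  12  12  12  12  12  12  12  12
  5   0   0   2  10  10  12  12  12  12  12  12  12  12  12  12  13
  6   0   0   2  10  10  12  12  12  12  12  12  12  12  12  12  14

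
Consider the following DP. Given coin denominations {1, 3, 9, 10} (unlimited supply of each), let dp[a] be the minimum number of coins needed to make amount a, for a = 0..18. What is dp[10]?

1

 a  0  1  2  3  4  5  6  7  8  9 10 11 12 13 14 15 16 17 18
dp  0  1  2  1  2  3  2  3  4  1  1  2  2  2  3  3  3  4  2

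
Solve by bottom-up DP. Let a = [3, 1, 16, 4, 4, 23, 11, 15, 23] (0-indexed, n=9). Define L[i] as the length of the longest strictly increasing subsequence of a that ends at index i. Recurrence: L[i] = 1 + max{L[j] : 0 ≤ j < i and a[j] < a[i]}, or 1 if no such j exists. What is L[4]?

   i    0    1    2    3    4    5    6    7    8
a[i]    3    1   16    4    4   23   11   15   23
L[i]    1    1    2    2    2    3    3    4    5

2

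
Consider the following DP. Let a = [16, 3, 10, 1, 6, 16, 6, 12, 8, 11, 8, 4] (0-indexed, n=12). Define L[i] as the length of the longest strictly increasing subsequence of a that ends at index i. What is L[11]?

   i    0    1    2    3    4    5    6    7    8    9   10   11
a[i]   16    3   10    1    6   16    6   12    8   11    8    4
L[i]    1    1    2    1    2    3    2    3    3    4    3    2

2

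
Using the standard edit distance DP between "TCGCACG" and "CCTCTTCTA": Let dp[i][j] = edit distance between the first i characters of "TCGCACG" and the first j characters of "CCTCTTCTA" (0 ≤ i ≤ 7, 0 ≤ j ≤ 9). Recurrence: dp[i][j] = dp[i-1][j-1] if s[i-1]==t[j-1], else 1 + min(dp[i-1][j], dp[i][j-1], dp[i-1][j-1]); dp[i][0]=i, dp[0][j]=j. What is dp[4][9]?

   ''  C  C  T  C  T  T  C  T  A
''  0  1  2  3  4  5  6  7  8  9
 T  1  1  2  2  3  4  5  6  7  8
 C  2  1  1  2  2  3  4  5  6  7
 G  3  2  2  2  3  3  4  5  6  7
 C  4  3  2  3  2  3  4  4  5  6
 A  5  4  3  3  3  3  4  5  5  5
 C  6  5  4  4  3  4  4  4  5  6
 G  7  6  5  5  4  4  5  5  5  6

6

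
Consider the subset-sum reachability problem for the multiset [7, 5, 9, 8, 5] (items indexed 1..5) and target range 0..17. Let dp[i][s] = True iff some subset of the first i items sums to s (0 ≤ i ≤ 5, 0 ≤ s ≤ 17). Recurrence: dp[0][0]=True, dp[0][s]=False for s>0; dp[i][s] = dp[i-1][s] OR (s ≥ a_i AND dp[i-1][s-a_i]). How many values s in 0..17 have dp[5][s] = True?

12

i\s   0   1   2   3   4   5   6   7   8   9  10  11  12  13  14  15  16  17
  0   T   F   F   F   F   F   F   F   F   F   F   F   F   F   F   F   F   F
  1   T   F   F   F   F   F   F   T   F   F   F   F   F   F   F   F   F   F
  2   T   F   F   F   F   T   F   T   F   F   F   F   T   F   F   F   F   F
  3   T   F   F   F   F   T   F   T   F   T   F   F   T   F   T   F   T   F
  4   T   F   F   F   F   T   F   T   T   T   F   F   T   T   T   T   T   T
  5   T   F   F   F   F   T   F   T   T   T   T   F   T   T   T   T   T   T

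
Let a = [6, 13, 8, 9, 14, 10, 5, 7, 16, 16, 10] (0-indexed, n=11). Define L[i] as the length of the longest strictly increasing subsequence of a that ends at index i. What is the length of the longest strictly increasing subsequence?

   i    0    1    2    3    4    5    6    7    8    9   10
a[i]    6   13    8    9   14   10    5    7   16   16   10
L[i]    1    2    2    3    4    4    1    2    5    5    4

5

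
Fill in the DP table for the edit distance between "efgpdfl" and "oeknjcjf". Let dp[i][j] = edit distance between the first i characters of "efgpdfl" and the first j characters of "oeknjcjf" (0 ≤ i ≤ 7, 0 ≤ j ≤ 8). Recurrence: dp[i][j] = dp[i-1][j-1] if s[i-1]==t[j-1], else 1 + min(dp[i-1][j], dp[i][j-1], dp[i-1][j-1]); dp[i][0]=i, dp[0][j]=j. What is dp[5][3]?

5

   ''  o  e  k  n  j  c  j  f
''  0  1  2  3  4  5  6  7  8
 e  1  1  1  2  3  4  5  6  7
 f  2  2  2  2  3  4  5  6  6
 g  3  3  3  3  3  4  5  6  7
 p  4  4  4  4  4  4  5  6  7
 d  5  5  5  5  5  5  5  6  7
 f  6  6  6  6  6  6  6  6  6
 l  7  7  7  7  7  7  7  7  7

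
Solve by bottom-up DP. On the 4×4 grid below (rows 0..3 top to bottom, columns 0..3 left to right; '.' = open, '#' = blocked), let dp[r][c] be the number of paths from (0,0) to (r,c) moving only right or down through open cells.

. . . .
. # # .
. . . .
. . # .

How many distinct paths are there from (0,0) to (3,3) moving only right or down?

r\c   0   1   2   3
  0   1   1   1   1
  1   1   0   0   1
  2   1   1   1   2
  3   1   2   0   2

2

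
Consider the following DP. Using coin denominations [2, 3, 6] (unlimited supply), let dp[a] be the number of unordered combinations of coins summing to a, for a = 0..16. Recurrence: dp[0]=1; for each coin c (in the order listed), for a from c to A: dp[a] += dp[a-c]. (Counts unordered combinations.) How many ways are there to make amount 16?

6

after  coin     0     1     2     3     4     5     6     7     8     9    10    11    12    13    14    15    16
          2     1     0     1     0     1     0     1     0     1     0     1     0     1     0     1     0     1
          3     1     0     1     1     1     1     2     1     2     2     2     2     3     2     3     3     3
          6     1     0     1     1     1     1     3     1     3     3     3     3     6     3     6     6     6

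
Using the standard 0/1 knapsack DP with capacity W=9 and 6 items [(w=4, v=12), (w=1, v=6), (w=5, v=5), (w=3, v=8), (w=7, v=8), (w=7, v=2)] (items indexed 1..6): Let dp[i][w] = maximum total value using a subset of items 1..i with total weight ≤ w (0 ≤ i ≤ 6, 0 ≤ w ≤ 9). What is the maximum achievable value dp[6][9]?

26

i\w   0   1   2   3   4   5   6   7   8   9
  0   0   0   0   0   0   0   0   0   0   0
  1   0   0   0   0  12  12  12  12  12  12
  2   0   6   6   6  12  18  18  18  18  18
  3   0   6   6   6  12  18  18  18  18  18
  4   0   6   6   8  14  18  18  20  26  26
  5   0   6   6   8  14  18  18  20  26  26
  6   0   6   6   8  14  18  18  20  26  26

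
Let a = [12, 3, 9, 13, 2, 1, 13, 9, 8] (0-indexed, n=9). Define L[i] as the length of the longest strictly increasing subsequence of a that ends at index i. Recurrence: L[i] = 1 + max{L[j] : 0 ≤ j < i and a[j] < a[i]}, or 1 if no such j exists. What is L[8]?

   i    0    1    2    3    4    5    6    7    8
a[i]   12    3    9   13    2    1   13    9    8
L[i]    1    1    2    3    1    1    3    2    2

2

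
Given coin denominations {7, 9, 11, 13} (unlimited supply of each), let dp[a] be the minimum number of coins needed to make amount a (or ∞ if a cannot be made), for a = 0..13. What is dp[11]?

1

 a  0  1  2  3  4  5  6  7  8  9 10 11 12 13
dp  0  -  -  -  -  -  -  1  -  1  -  1  -  1
(- denotes ∞ / unreachable)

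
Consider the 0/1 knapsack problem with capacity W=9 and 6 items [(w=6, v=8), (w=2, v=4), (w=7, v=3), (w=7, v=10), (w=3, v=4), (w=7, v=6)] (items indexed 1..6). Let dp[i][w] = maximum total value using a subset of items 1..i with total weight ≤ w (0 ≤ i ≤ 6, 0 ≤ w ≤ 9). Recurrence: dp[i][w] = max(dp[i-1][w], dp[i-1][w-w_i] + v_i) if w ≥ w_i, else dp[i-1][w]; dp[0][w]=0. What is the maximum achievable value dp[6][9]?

14

i\w   0   1   2   3   4   5   6   7   8   9
  0   0   0   0   0   0   0   0   0   0   0
  1   0   0   0   0   0   0   8   8   8   8
  2   0   0   4   4   4   4   8   8  12  12
  3   0   0   4   4   4   4   8   8  12  12
  4   0   0   4   4   4   4   8  10  12  14
  5   0   0   4   4   4   8   8  10  12  14
  6   0   0   4   4   4   8   8  10  12  14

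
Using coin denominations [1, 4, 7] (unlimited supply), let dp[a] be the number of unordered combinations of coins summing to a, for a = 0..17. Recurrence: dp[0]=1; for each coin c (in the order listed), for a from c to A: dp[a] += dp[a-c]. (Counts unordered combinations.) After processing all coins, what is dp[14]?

after  coin     0     1     2     3     4     5     6     7     8     9    10    11    12    13    14    15    16    17
          1     1     1     1     1     1     1     1     1     1     1     1     1     1     1     1     1     1     1
          4     1     1     1     1     2     2     2     2     3     3     3     3     4     4     4     4     5     5
          7     1     1     1     1     2     2     2     3     4     4     4     5     6     6     7     8     9     9

7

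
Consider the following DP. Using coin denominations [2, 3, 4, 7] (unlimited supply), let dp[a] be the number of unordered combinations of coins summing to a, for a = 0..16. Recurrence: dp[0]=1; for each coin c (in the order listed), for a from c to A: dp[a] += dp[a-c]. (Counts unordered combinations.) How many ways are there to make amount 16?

14

after  coin     0     1     2     3     4     5     6     7     8     9    10    11    12    13    14    15    16
          2     1     0     1     0     1     0     1     0     1     0     1     0     1     0     1     0     1
          3     1     0     1     1     1     1     2     1     2     2     2     2     3     2     3     3     3
          4     1     0     1     1     2     1     3     2     4     3     5     4     7     5     8     7    10
          7     1     0     1     1     2     1     3     3     4     4     6     6     8     8    11    11    14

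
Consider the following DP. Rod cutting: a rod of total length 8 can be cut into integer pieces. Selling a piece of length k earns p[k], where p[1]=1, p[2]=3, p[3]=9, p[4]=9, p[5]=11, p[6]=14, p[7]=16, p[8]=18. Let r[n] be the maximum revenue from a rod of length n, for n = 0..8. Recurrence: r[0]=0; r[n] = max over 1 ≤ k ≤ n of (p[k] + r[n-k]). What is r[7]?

19

   n    0    1    2    3    4    5    6    7    8
r[n]    0    1    3    9   10   12   18   19   21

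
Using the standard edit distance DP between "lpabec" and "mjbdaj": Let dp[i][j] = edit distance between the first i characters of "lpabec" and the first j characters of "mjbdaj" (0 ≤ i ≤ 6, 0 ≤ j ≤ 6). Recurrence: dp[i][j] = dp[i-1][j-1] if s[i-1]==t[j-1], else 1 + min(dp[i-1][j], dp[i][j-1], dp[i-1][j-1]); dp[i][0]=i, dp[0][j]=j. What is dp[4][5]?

   ''  m  j  b  d  a  j
''  0  1  2  3  4  5  6
 l  1  1  2  3  4  5  6
 p  2  2  2  3  4  5  6
 a  3  3  3  3  4  4  5
 b  4  4  4  3  4  5  5
 e  5  5  5  4  4  5  6
 c  6  6  6  5  5  5  6

5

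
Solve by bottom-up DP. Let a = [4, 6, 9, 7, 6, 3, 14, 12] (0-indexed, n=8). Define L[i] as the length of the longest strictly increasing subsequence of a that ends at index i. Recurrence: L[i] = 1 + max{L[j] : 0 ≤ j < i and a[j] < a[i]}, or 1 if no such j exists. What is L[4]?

   i    0    1    2    3    4    5    6    7
a[i]    4    6    9    7    6    3   14   12
L[i]    1    2    3    3    2    1    4    4

2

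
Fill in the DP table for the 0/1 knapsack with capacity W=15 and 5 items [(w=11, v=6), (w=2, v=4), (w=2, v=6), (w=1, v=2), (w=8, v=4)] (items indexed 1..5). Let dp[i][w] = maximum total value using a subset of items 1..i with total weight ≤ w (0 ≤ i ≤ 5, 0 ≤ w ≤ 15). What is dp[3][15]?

i\w   0   1   2   3   4   5   6   7   8   9  10  11  12  13  14  15
  0   0   0   0   0   0   0   0   0   0   0   0   0   0   0   0   0
  1   0   0   0   0   0   0   0   0   0   0   0   6   6   6   6   6
  2   0   0   4   4   4   4   4   4   4   4   4   6   6  10  10  10
  3   0   0   6   6  10  10  10  10  10  10  10  10  10  12  12  16
  4   0   2   6   8  10  12  12  12  12  12  12  12  12  12  14  16
  5   0   2   6   8  10  12  12  12  12  12  12  12  14  16  16  16

16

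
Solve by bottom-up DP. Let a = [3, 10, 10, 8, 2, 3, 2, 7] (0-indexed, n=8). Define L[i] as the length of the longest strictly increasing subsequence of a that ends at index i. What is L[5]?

   i    0    1    2    3    4    5    6    7
a[i]    3   10   10    8    2    3    2    7
L[i]    1    2    2    2    1    2    1    3

2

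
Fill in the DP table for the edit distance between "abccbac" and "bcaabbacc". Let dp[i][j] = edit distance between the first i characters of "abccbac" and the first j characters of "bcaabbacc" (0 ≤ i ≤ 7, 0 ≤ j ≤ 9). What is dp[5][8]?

6

   ''  b  c  a  a  b  b  a  c  c
''  0  1  2  3  4  5  6  7  8  9
 a  1  1  2  2  3  4  5  6  7  8
 b  2  1  2  3  3  3  4  5  6  7
 c  3  2  1  2  3  4  4  5  5  6
 c  4  3  2  2  3  4  5  5  5  5
 b  5  4  3  3  3  3  4  5  6  6
 a  6  5  4  3  3  4  4  4  5  6
 c  7  6  5  4  4  4  5  5  4  5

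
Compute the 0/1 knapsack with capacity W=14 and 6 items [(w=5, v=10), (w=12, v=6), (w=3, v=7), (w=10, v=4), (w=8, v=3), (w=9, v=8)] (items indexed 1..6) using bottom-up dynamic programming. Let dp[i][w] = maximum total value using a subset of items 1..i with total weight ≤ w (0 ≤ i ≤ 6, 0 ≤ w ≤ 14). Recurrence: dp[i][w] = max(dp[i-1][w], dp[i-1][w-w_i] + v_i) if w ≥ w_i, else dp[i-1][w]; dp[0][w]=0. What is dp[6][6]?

10

i\w   0   1   2   3   4   5   6   7   8   9  10  11  12  13  14
  0   0   0   0   0   0   0   0   0   0   0   0   0   0   0   0
  1   0   0   0   0   0  10  10  10  10  10  10  10  10  10  10
  2   0   0   0   0   0  10  10  10  10  10  10  10  10  10  10
  3   0   0   0   7   7  10  10  10  17  17  17  17  17  17  17
  4   0   0   0   7   7  10  10  10  17  17  17  17  17  17  17
  5   0   0   0   7   7  10  10  10  17  17  17  17  17  17  17
  6   0   0   0   7   7  10  10  10  17  17  17  17  17  17  18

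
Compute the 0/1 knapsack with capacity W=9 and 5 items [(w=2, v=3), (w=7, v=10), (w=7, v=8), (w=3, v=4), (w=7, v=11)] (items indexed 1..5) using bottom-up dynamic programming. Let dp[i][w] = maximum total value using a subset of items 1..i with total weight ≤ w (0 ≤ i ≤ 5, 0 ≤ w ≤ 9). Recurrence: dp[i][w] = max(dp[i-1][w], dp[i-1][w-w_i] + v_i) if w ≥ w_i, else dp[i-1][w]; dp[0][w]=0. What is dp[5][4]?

i\w   0   1   2   3   4   5   6   7   8   9
  0   0   0   0   0   0   0   0   0   0   0
  1   0   0   3   3   3   3   3   3   3   3
  2   0   0   3   3   3   3   3  10  10  13
  3   0   0   3   3   3   3   3  10  10  13
  4   0   0   3   4   4   7   7  10  10  13
  5   0   0   3   4   4   7   7  11  11  14

4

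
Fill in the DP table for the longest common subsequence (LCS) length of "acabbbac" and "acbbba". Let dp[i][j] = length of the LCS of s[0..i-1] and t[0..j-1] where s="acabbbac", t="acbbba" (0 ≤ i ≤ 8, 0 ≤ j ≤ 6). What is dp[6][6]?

   ''  a  c  b  b  b  a
''  0  0  0  0  0  0  0
 a  0  1  1  1  1  1  1
 c  0  1  2  2  2  2  2
 a  0  1  2  2  2  2  3
 b  0  1  2  3  3  3  3
 b  0  1  2  3  4  4  4
 b  0  1  2  3  4  5  5
 a  0  1  2  3  4  5  6
 c  0  1  2  3  4  5  6

5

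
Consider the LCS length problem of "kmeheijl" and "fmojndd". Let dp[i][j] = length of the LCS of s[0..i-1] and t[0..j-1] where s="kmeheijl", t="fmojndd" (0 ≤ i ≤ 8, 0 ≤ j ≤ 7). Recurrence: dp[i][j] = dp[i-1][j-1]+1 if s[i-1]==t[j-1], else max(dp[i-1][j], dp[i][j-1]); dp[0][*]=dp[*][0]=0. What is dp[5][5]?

1

   ''  f  m  o  j  n  d  d
''  0  0  0  0  0  0  0  0
 k  0  0  0  0  0  0  0  0
 m  0  0  1  1  1  1  1  1
 e  0  0  1  1  1  1  1  1
 h  0  0  1  1  1  1  1  1
 e  0  0  1  1  1  1  1  1
 i  0  0  1  1  1  1  1  1
 j  0  0  1  1  2  2  2  2
 l  0  0  1  1  2  2  2  2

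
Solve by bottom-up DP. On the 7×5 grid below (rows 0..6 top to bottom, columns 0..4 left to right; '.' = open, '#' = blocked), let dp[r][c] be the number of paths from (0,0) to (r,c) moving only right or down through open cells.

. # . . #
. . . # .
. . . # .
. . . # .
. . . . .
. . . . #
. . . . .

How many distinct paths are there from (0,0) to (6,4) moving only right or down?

46

r\c   0   1   2   3   4
  0   1   0   0   0   0
  1   1   1   1   0   0
  2   1   2   3   0   0
  3   1   3   6   0   0
  4   1   4  10  10  10
  5   1   5  15  25   0
  6   1   6  21  46  46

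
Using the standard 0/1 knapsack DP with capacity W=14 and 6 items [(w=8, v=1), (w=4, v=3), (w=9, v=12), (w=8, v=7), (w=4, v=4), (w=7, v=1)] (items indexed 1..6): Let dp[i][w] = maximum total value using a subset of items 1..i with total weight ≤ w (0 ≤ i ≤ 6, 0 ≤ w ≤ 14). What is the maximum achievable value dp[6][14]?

i\w   0   1   2   3   4   5   6   7   8   9  10  11  12  13  14
  0   0   0   0   0   0   0   0   0   0   0   0   0   0   0   0
  1   0   0   0   0   0   0   0   0   1   1   1   1   1   1   1
  2   0   0   0   0   3   3   3   3   3   3   3   3   4   4   4
  3   0   0   0   0   3   3   3   3   3  12  12  12  12  15  15
  4   0   0   0   0   3   3   3   3   7  12  12  12  12  15  15
  5   0   0   0   0   4   4   4   4   7  12  12  12  12  16  16
  6   0   0   0   0   4   4   4   4   7  12  12  12  12  16  16

16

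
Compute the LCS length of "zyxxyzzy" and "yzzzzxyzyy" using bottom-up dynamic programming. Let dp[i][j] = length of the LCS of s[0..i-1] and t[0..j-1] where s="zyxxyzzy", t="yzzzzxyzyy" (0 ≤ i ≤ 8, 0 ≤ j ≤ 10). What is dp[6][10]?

   ''  y  z  z  z  z  x  y  z  y  y
''  0  0  0  0  0  0  0  0  0  0  0
 z  0  0  1  1  1  1  1  1  1  1  1
 y  0  1  1  1  1  1  1  2  2  2  2
 x  0  1  1  1  1  1  2  2  2  2  2
 x  0  1  1  1  1  1  2  2  2  2  2
 y  0  1  1  1  1  1  2  3  3  3  3
 z  0  1  2  2  2  2  2  3  4  4  4
 z  0  1  2  3  3  3  3  3  4  4  4
 y  0  1  2  3  3  3  3  4  4  5  5

4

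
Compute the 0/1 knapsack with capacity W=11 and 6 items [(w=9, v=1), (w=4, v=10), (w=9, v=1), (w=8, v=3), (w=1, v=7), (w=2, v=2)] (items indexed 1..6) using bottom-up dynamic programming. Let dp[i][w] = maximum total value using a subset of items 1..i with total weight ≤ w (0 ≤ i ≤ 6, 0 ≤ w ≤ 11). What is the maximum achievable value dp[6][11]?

i\w   0   1   2   3   4   5   6   7   8   9  10  11
  0   0   0   0   0   0   0   0   0   0   0   0   0
  1   0   0   0   0   0   0   0   0   0   1   1   1
  2   0   0   0   0  10  10  10  10  10  10  10  10
  3   0   0   0   0  10  10  10  10  10  10  10  10
  4   0   0   0   0  10  10  10  10  10  10  10  10
  5   0   7   7   7  10  17  17  17  17  17  17  17
  6   0   7   7   9  10  17  17  19  19  19  19  19

19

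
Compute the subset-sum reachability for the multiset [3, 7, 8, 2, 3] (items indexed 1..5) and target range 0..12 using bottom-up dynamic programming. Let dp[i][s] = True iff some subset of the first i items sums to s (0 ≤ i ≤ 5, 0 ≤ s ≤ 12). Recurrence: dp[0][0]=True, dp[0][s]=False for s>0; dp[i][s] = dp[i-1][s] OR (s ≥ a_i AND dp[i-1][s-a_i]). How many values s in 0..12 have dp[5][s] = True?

i\s   0   1   2   3   4   5   6   7   8   9  10  11  12
  0   T   F   F   F   F   F   F   F   F   F   F   F   F
  1   T   F   F   T   F   F   F   F   F   F   F   F   F
  2   T   F   F   T   F   F   F   T   F   F   T   F   F
  3   T   F   F   T   F   F   F   T   T   F   T   T   F
  4   T   F   T   T   F   T   F   T   T   T   T   T   T
  5   T   F   T   T   F   T   T   T   T   T   T   T   T

11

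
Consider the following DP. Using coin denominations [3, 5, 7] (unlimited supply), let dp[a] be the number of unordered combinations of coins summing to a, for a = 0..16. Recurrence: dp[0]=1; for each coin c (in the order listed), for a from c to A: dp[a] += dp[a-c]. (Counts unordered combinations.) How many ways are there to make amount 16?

after  coin     0     1     2     3     4     5     6     7     8     9    10    11    12    13    14    15    16
          3     1     0     0     1     0     0     1     0     0     1     0     0     1     0     0     1     0
          5     1     0     0     1     0     1     1     0     1     1     1     1     1     1     1     2     1
          7     1     0     0     1     0     1     1     1     1     1     2     1     2     2     2     3     2

2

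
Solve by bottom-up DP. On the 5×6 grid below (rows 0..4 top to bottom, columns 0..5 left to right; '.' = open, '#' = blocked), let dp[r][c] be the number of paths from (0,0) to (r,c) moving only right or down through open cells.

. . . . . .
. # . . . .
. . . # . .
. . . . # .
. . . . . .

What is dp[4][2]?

r\c   0   1   2   3   4   5
  0   1   1   1   1   1   1
  1   1   0   1   2   3   4
  2   1   1   2   0   3   7
  3   1   2   4   4   0   7
  4   1   3   7  11  11  18

7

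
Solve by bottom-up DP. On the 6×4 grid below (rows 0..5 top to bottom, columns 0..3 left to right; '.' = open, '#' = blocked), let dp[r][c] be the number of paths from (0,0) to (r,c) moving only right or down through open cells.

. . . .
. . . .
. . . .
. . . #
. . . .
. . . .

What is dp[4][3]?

15

r\c   0   1   2   3
  0   1   1   1   1
  1   1   2   3   4
  2   1   3   6  10
  3   1   4  10   0
  4   1   5  15  15
  5   1   6  21  36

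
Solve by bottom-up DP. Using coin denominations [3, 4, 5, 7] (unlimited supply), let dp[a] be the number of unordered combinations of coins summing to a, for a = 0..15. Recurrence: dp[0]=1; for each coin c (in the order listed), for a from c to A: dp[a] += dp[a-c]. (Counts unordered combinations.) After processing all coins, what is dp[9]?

2

after  coin     0     1     2     3     4     5     6     7     8     9    10    11    12    13    14    15
          3     1     0     0     1     0     0     1     0     0     1     0     0     1     0     0     1
          4     1     0     0     1     1     0     1     1     1     1     1     1     2     1     1     2
          5     1     0     0     1     1     1     1     1     2     2     2     2     3     3     3     4
          7     1     0     0     1     1     1     1     2     2     2     3     3     4     4     5     6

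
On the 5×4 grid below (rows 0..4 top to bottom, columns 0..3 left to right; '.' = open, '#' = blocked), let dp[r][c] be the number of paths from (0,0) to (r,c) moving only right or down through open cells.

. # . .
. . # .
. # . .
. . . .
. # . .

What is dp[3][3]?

1

r\c   0   1   2   3
  0   1   0   0   0
  1   1   1   0   0
  2   1   0   0   0
  3   1   1   1   1
  4   1   0   1   2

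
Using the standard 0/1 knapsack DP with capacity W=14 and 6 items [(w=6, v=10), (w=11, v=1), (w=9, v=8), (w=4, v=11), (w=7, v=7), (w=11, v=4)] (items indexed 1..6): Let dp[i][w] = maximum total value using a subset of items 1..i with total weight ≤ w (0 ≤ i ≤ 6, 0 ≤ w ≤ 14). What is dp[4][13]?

21

i\w   0   1   2   3   4   5   6   7   8   9  10  11  12  13  14
  0   0   0   0   0   0   0   0   0   0   0   0   0   0   0   0
  1   0   0   0   0   0   0  10  10  10  10  10  10  10  10  10
  2   0   0   0   0   0   0  10  10  10  10  10  10  10  10  10
  3   0   0   0   0   0   0  10  10  10  10  10  10  10  10  10
  4   0   0   0   0  11  11  11  11  11  11  21  21  21  21  21
  5   0   0   0   0  11  11  11  11  11  11  21  21  21  21  21
  6   0   0   0   0  11  11  11  11  11  11  21  21  21  21  21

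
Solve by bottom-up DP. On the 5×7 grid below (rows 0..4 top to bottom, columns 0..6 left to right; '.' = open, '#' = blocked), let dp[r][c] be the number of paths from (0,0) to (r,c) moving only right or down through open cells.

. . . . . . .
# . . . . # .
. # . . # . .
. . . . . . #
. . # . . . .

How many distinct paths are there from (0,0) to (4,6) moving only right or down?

21

r\c   0   1   2   3   4   5   6
  0   1   1   1   1   1   1   1
  1   0   1   2   3   4   0   1
  2   0   0   2   5   0   0   1
  3   0   0   2   7   7   7   0
  4   0   0   0   7  14  21  21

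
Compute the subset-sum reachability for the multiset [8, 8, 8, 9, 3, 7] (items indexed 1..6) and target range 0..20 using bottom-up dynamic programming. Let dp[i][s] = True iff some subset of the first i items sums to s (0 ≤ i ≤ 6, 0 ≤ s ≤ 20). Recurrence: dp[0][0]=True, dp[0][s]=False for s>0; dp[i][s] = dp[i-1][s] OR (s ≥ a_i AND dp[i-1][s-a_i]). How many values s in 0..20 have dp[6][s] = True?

i\s   0   1   2   3   4   5   6   7   8   9  10  11  12  13  14  15  16  17  18  19  20
  0   T   F   F   F   F   F   F   F   F   F   F   F   F   F   F   F   F   F   F   F   F
  1   T   F   F   F   F   F   F   F   T   F   F   F   F   F   F   F   F   F   F   F   F
  2   T   F   F   F   F   F   F   F   T   F   F   F   F   F   F   F   T   F   F   F   F
  3   T   F   F   F   F   F   F   F   T   F   F   F   F   F   F   F   T   F   F   F   F
  4   T   F   F   F   F   F   F   F   T   T   F   F   F   F   F   F   T   T   F   F   F
  5   T   F   F   T   F   F   F   F   T   T   F   T   T   F   F   F   T   T   F   T   T
  6   T   F   F   T   F   F   F   T   T   T   T   T   T   F   F   T   T   T   T   T   T

14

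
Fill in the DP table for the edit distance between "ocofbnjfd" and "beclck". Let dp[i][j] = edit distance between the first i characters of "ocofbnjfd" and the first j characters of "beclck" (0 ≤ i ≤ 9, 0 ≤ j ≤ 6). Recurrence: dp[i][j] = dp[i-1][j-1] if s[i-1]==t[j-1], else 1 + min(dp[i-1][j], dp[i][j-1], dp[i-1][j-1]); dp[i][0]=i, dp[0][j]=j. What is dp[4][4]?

   ''  b  e  c  l  c  k
''  0  1  2  3  4  5  6
 o  1  1  2  3  4  5  6
 c  2  2  2  2  3  4  5
 o  3  3  3  3  3  4  5
 f  4  4  4  4  4  4  5
 b  5  4  5  5  5  5  5
 n  6  5  5  6  6  6  6
 j  7  6  6  6  7  7  7
 f  8  7  7  7  7  8  8
 d  9  8  8  8  8  8  9

4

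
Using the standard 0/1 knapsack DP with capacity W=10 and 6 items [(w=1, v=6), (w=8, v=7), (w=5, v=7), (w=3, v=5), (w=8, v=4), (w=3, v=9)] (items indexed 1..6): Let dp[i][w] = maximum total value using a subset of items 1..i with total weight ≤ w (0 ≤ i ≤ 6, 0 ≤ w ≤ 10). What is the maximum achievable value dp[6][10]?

i\w   0   1   2   3   4   5   6   7   8   9  10
  0   0   0   0   0   0   0   0   0   0   0   0
  1   0   6   6   6   6   6   6   6   6   6   6
  2   0   6   6   6   6   6   6   6   7  13  13
  3   0   6   6   6   6   7  13  13  13  13  13
  4   0   6   6   6  11  11  13  13  13  18  18
  5   0   6   6   6  11  11  13  13  13  18  18
  6   0   6   6   9  15  15  15  20  20  22  22

22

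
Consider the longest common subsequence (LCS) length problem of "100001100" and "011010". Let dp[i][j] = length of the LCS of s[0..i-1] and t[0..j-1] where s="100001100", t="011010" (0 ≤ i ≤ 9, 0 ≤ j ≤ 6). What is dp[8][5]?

4

   ''  0  1  1  0  1  0
''  0  0  0  0  0  0  0
 1  0  0  1  1  1  1  1
 0  0  1  1  1  2  2  2
 0  0  1  1  1  2  2  3
 0  0  1  1  1  2  2  3
 0  0  1  1  1  2  2  3
 1  0  1  2  2  2  3  3
 1  0  1  2  3  3  3  3
 0  0  1  2  3  4  4  4
 0  0  1  2  3  4  4  5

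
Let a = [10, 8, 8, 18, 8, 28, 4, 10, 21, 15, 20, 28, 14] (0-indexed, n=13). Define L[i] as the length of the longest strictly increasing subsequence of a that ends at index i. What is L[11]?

5

   i    0    1    2    3    4    5    6    7    8    9   10   11   12
a[i]   10    8    8   18    8   28    4   10   21   15   20   28   14
L[i]    1    1    1    2    1    3    1    2    3    3    4    5    3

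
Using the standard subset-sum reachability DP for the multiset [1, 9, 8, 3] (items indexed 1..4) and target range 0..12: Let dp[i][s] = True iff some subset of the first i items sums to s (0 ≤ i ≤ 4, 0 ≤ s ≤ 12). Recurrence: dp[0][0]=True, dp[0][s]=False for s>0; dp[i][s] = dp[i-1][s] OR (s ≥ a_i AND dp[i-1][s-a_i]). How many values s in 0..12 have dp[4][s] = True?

9

i\s   0   1   2   3   4   5   6   7   8   9  10  11  12
  0   T   F   F   F   F   F   F   F   F   F   F   F   F
  1   T   T   F   F   F   F   F   F   F   F   F   F   F
  2   T   T   F   F   F   F   F   F   F   T   T   F   F
  3   T   T   F   F   F   F   F   F   T   T   T   F   F
  4   T   T   F   T   T   F   F   F   T   T   T   T   T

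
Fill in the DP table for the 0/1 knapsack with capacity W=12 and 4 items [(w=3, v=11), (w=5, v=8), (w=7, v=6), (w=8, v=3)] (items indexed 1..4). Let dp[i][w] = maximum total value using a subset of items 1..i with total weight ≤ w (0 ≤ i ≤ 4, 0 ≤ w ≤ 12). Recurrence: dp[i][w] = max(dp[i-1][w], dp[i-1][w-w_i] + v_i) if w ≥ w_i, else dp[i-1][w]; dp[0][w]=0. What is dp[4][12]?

i\w   0   1   2   3   4   5   6   7   8   9  10  11  12
  0   0   0   0   0   0   0   0   0   0   0   0   0   0
  1   0   0   0  11  11  11  11  11  11  11  11  11  11
  2   0   0   0  11  11  11  11  11  19  19  19  19  19
  3   0   0   0  11  11  11  11  11  19  19  19  19  19
  4   0   0   0  11  11  11  11  11  19  19  19  19  19

19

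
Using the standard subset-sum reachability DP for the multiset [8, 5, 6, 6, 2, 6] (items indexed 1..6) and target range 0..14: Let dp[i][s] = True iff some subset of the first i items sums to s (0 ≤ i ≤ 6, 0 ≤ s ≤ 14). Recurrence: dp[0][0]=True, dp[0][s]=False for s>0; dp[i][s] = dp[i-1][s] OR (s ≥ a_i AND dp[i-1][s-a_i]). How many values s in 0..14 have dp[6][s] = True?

11

i\s   0   1   2   3   4   5   6   7   8   9  10  11  12  13  14
  0   T   F   F   F   F   F   F   F   F   F   F   F   F   F   F
  1   T   F   F   F   F   F   F   F   T   F   F   F   F   F   F
  2   T   F   F   F   F   T   F   F   T   F   F   F   F   T   F
  3   T   F   F   F   F   T   T   F   T   F   F   T   F   T   T
  4   T   F   F   F   F   T   T   F   T   F   F   T   T   T   T
  5   T   F   T   F   F   T   T   T   T   F   T   T   T   T   T
  6   T   F   T   F   F   T   T   T   T   F   T   T   T   T   T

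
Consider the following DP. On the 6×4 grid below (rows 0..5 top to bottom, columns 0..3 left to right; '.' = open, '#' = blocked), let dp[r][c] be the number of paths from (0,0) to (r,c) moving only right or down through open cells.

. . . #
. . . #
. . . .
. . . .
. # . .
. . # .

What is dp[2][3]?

r\c   0   1   2   3
  0   1   1   1   0
  1   1   2   3   0
  2   1   3   6   6
  3   1   4  10  16
  4   1   0  10  26
  5   1   1   0  26

6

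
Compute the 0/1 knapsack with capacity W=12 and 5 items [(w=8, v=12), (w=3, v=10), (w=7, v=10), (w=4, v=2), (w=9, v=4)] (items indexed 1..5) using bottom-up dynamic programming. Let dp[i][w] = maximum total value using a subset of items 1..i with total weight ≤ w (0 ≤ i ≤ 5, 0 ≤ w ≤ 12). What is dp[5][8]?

i\w   0   1   2   3   4   5   6   7   8   9  10  11  12
  0   0   0   0   0   0   0   0   0   0   0   0   0   0
  1   0   0   0   0   0   0   0   0  12  12  12  12  12
  2   0   0   0  10  10  10  10  10  12  12  12  22  22
  3   0   0   0  10  10  10  10  10  12  12  20  22  22
  4   0   0   0  10  10  10  10  12  12  12  20  22  22
  5   0   0   0  10  10  10  10  12  12  12  20  22  22

12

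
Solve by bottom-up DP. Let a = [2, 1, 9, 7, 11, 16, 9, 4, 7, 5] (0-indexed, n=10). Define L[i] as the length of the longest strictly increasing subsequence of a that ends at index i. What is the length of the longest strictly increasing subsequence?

4

   i    0    1    2    3    4    5    6    7    8    9
a[i]    2    1    9    7   11   16    9    4    7    5
L[i]    1    1    2    2    3    4    3    2    3    3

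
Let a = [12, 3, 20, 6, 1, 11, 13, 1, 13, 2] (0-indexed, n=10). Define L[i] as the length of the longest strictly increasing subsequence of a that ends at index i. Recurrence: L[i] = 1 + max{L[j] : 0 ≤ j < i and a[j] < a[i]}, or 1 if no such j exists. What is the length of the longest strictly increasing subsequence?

   i    0    1    2    3    4    5    6    7    8    9
a[i]   12    3   20    6    1   11   13    1   13    2
L[i]    1    1    2    2    1    3    4    1    4    2

4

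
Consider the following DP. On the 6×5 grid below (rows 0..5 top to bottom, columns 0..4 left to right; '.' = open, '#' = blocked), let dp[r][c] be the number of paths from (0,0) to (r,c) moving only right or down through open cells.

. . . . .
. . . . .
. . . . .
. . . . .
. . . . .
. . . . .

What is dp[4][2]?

15

r\c   0   1   2   3   4
  0   1   1   1   1   1
  1   1   2   3   4   5
  2   1   3   6  10  15
  3   1   4  10  20  35
  4   1   5  15  35  70
  5   1   6  21  56 126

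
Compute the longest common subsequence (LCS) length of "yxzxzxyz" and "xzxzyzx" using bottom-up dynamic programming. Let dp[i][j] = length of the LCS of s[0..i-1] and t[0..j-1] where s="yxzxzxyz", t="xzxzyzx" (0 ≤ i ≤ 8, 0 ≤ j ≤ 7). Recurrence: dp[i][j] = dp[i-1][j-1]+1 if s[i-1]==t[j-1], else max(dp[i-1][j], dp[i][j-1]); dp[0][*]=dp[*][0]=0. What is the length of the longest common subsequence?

   ''  x  z  x  z  y  z  x
''  0  0  0  0  0  0  0  0
 y  0  0  0  0  0  1  1  1
 x  0  1  1  1  1  1  1  2
 z  0  1  2  2  2  2  2  2
 x  0  1  2  3  3  3  3  3
 z  0  1  2  3  4  4  4  4
 x  0  1  2  3  4  4  4  5
 y  0  1  2  3  4  5  5  5
 z  0  1  2  3  4  5  6  6

6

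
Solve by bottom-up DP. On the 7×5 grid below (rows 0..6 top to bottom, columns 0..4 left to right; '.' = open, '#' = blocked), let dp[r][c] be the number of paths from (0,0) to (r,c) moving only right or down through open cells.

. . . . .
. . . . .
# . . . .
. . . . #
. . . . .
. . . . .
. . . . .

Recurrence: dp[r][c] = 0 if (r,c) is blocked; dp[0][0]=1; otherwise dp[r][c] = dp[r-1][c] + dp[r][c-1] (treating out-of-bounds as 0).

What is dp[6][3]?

49

r\c   0   1   2   3   4
  0   1   1   1   1   1
  1   1   2   3   4   5
  2   0   2   5   9  14
  3   0   2   7  16   0
  4   0   2   9  25  25
  5   0   2  11  36  61
  6   0   2  13  49 110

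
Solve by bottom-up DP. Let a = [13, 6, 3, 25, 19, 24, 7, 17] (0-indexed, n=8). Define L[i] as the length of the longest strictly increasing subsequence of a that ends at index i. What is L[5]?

3

   i    0    1    2    3    4    5    6    7
a[i]   13    6    3   25   19   24    7   17
L[i]    1    1    1    2    2    3    2    3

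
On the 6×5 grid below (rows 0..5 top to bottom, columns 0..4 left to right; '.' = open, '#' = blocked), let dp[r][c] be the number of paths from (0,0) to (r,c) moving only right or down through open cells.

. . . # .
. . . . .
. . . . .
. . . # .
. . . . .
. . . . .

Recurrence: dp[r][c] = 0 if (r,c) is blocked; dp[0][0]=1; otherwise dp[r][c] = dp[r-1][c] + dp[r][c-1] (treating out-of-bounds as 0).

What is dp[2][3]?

r\c   0   1   2   3   4
  0   1   1   1   0   0
  1   1   2   3   3   3
  2   1   3   6   9  12
  3   1   4  10   0  12
  4   1   5  15  15  27
  5   1   6  21  36  63

9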